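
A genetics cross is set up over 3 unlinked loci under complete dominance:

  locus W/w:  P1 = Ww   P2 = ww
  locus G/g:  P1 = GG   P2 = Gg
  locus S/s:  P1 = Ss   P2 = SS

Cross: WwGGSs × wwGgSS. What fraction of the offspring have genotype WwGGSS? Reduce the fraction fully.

WwGGSs gametes: WGS×2, WGs×2, wGS×2, wGs×2
wwGgSS gametes: wGS×4, wgS×4
WwGGSs×wwGgSS grid (8·8=64): WwGGSS=8 WwGGSs=8 WwGgSS=8 WwGgSs=8 wwGGSS=8 wwGGSs=8 wwGgSS=8 wwGgSs=8
WwGGSS hits 8/64; gcd=8; 8÷8/64÷8 = 1/8

P(WwGGSS) = 1/8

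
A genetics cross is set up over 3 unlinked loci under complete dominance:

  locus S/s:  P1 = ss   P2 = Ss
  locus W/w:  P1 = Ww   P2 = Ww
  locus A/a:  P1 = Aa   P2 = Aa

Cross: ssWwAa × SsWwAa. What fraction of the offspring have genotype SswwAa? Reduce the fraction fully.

P(SswwAa) = 1/16

ssWwAa gametes: sWA×2, sWa×2, swA×2, swa×2
SsWwAa gametes: SWA×1, SWa×1, SwA×1, Swa×1, sWA×1, sWa×1, swA×1, swa×1
ssWwAa×SsWwAa grid (8·8=64): SsWWAA=2 SsWWAa=4 SsWWaa=2 SsWwAA=4 SsWwAa=8 SsWwaa=4 SswwAA=2 SswwAa=4 Sswwaa=2 ssWWAA=2 ssWWAa=4 ssWWaa=2 ssWwAA=4 ssWwAa=8 ssWwaa=4 sswwAA=2 sswwAa=4 sswwaa=2
SswwAa hits 4/64; gcd=4; 4÷4/64÷4 = 1/16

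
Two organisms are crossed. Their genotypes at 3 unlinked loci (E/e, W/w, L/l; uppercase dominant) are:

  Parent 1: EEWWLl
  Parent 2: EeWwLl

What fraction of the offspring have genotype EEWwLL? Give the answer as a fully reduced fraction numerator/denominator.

P(EEWwLL) = 1/16

EEWWLl gametes: EWL×4, EWl×4
EeWwLl gametes: EWL×1, EWl×1, EwL×1, Ewl×1, eWL×1, eWl×1, ewL×1, ewl×1
EEWWLl×EeWwLl grid (8·8=64): EEWWLL=4 EEWWLl=8 EEWWll=4 EEWwLL=4 EEWwLl=8 EEWwll=4 EeWWLL=4 EeWWLl=8 EeWWll=4 EeWwLL=4 EeWwLl=8 EeWwll=4
EEWwLL hits 4/64; gcd=4; 4÷4/64÷4 = 1/16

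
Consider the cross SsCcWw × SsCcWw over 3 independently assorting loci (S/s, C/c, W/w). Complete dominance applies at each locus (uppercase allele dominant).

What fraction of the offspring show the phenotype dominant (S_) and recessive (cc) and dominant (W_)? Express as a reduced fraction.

P(S_ cc W_) = 9/64

SsCcWw gametes: SCW×1, SCw×1, ScW×1, Scw×1, sCW×1, sCw×1, scW×1, scw×1
SsCcWw gametes: SCW×1, SCw×1, ScW×1, Scw×1, sCW×1, sCw×1, scW×1, scw×1
SsCcWw×SsCcWw grid (8·8=64): SSCCWW=1 SSCCWw=2 SSCCww=1 SSCcWW=2 SSCcWw=4 SSCcww=2 SSccWW=1 SSccWw=2 SSccww=1 SsCCWW=2 SsCCWw=4 SsCCww=2 SsCcWW=4 SsCcWw=8 SsCcww=4 SsccWW=2 SsccWw=4 Ssccww=2 ssCCWW=1 ssCCWw=2 ssCCww=1 ssCcWW=2 ssCcWw=4 ssCcww=2 ssccWW=1 ssccWw=2 ssccww=1
S_ cc W_ hits 9/64; gcd=1; 9÷1/64÷1 = 9/64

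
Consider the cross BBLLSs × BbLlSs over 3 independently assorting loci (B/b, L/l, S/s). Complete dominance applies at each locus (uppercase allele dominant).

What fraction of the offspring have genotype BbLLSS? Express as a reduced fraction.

P(BbLLSS) = 1/16

BBLLSs gametes: BLS×4, BLs×4
BbLlSs gametes: BLS×1, BLs×1, BlS×1, Bls×1, bLS×1, bLs×1, blS×1, bls×1
BBLLSs×BbLlSs grid (8·8=64): BBLLSS=4 BBLLSs=8 BBLLss=4 BBLlSS=4 BBLlSs=8 BBLlss=4 BbLLSS=4 BbLLSs=8 BbLLss=4 BbLlSS=4 BbLlSs=8 BbLlss=4
BbLLSS hits 4/64; gcd=4; 4÷4/64÷4 = 1/16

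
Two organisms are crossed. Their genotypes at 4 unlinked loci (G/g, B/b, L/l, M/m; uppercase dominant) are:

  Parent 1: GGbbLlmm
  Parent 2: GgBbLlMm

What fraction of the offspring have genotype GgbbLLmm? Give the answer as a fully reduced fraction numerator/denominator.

GGbbLlmm gametes: GbLm×8, Gblm×8
GgBbLlMm gametes: GBLM×1, GBLm×1, GBlM×1, GBlm×1, GbLM×1, GbLm×1, GblM×1, Gblm×1, gBLM×1, gBLm×1, gBlM×1, gBlm×1, gbLM×1, gbLm×1, gblM×1, gblm×1
GGbbLlmm×GgBbLlMm grid (16·16=256): GGBbLLMm=8 GGBbLLmm=8 GGBbLlMm=16 GGBbLlmm=16 GGBbllMm=8 GGBbllmm=8 GGbbLLMm=8 GGbbLLmm=8 GGbbLlMm=16 GGbbLlmm=16 GGbbllMm=8 GGbbllmm=8 GgBbLLMm=8 GgBbLLmm=8 GgBbLlMm=16 GgBbLlmm=16 GgBbllMm=8 GgBbllmm=8 GgbbLLMm=8 GgbbLLmm=8 GgbbLlMm=16 GgbbLlmm=16 GgbbllMm=8 Ggbbllmm=8
GgbbLLmm hits 8/256; gcd=8; 8÷8/256÷8 = 1/32

P(GgbbLLmm) = 1/32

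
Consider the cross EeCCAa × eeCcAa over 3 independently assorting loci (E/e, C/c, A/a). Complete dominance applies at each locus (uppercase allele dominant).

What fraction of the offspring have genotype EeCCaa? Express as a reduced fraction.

P(EeCCaa) = 1/16

EeCCAa gametes: ECA×2, ECa×2, eCA×2, eCa×2
eeCcAa gametes: eCA×2, eCa×2, ecA×2, eca×2
EeCCAa×eeCcAa grid (8·8=64): EeCCAA=4 EeCCAa=8 EeCCaa=4 EeCcAA=4 EeCcAa=8 EeCcaa=4 eeCCAA=4 eeCCAa=8 eeCCaa=4 eeCcAA=4 eeCcAa=8 eeCcaa=4
EeCCaa hits 4/64; gcd=4; 4÷4/64÷4 = 1/16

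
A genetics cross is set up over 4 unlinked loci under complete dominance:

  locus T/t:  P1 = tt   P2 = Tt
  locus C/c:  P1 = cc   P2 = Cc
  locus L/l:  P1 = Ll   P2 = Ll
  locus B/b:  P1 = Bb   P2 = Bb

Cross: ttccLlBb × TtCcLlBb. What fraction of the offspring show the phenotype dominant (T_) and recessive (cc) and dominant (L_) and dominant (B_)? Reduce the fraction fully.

ttccLlBb gametes: tcLB×4, tcLb×4, tclB×4, tclb×4
TtCcLlBb gametes: TCLB×1, TCLb×1, TClB×1, TClb×1, TcLB×1, TcLb×1, TclB×1, Tclb×1, tCLB×1, tCLb×1, tClB×1, tClb×1, tcLB×1, tcLb×1, tclB×1, tclb×1
ttccLlBb×TtCcLlBb grid (16·16=256): TtCcLLBB=4 TtCcLLBb=8 TtCcLLbb=4 TtCcLlBB=8 TtCcLlBb=16 TtCcLlbb=8 TtCcllBB=4 TtCcllBb=8 TtCcllbb=4 TtccLLBB=4 TtccLLBb=8 TtccLLbb=4 TtccLlBB=8 TtccLlBb=16 TtccLlbb=8 TtccllBB=4 TtccllBb=8 Ttccllbb=4 ttCcLLBB=4 ttCcLLBb=8 ttCcLLbb=4 ttCcLlBB=8 ttCcLlBb=16 ttCcLlbb=8 ttCcllBB=4 ttCcllBb=8 ttCcllbb=4 ttccLLBB=4 ttccLLBb=8 ttccLLbb=4 ttccLlBB=8 ttccLlBb=16 ttccLlbb=8 ttccllBB=4 ttccllBb=8 ttccllbb=4
T_ cc L_ B_ hits 36/256; gcd=4; 36÷4/256÷4 = 9/64

P(T_ cc L_ B_) = 9/64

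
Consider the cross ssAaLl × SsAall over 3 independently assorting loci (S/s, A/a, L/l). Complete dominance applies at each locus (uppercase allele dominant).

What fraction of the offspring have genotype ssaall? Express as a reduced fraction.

ssAaLl gametes: sAL×2, sAl×2, saL×2, sal×2
SsAall gametes: SAl×2, Sal×2, sAl×2, sal×2
ssAaLl×SsAall grid (8·8=64): SsAALl=4 SsAAll=4 SsAaLl=8 SsAall=8 SsaaLl=4 Ssaall=4 ssAALl=4 ssAAll=4 ssAaLl=8 ssAall=8 ssaaLl=4 ssaall=4
ssaall hits 4/64; gcd=4; 4÷4/64÷4 = 1/16

P(ssaall) = 1/16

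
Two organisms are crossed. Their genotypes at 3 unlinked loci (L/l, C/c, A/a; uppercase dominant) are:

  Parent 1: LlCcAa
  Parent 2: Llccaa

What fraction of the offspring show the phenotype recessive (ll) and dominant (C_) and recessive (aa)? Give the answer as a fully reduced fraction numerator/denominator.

P(ll C_ aa) = 1/16

LlCcAa gametes: LCA×1, LCa×1, LcA×1, Lca×1, lCA×1, lCa×1, lcA×1, lca×1
Llccaa gametes: Lca×4, lca×4
LlCcAa×Llccaa grid (8·8=64): LLCcAa=4 LLCcaa=4 LLccAa=4 LLccaa=4 LlCcAa=8 LlCcaa=8 LlccAa=8 Llccaa=8 llCcAa=4 llCcaa=4 llccAa=4 llccaa=4
ll C_ aa hits 4/64; gcd=4; 4÷4/64÷4 = 1/16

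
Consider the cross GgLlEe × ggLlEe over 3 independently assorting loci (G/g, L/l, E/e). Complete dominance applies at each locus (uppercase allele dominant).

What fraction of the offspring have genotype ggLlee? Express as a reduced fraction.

GgLlEe gametes: GLE×1, GLe×1, GlE×1, Gle×1, gLE×1, gLe×1, glE×1, gle×1
ggLlEe gametes: gLE×2, gLe×2, glE×2, gle×2
GgLlEe×ggLlEe grid (8·8=64): GgLLEE=2 GgLLEe=4 GgLLee=2 GgLlEE=4 GgLlEe=8 GgLlee=4 GgllEE=2 GgllEe=4 Ggllee=2 ggLLEE=2 ggLLEe=4 ggLLee=2 ggLlEE=4 ggLlEe=8 ggLlee=4 ggllEE=2 ggllEe=4 ggllee=2
ggLlee hits 4/64; gcd=4; 4÷4/64÷4 = 1/16

P(ggLlee) = 1/16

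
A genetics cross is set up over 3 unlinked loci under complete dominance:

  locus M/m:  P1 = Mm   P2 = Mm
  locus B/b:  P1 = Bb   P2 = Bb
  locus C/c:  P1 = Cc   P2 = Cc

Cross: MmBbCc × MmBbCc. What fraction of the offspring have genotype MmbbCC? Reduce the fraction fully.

P(MmbbCC) = 1/32

MmBbCc gametes: MBC×1, MBc×1, MbC×1, Mbc×1, mBC×1, mBc×1, mbC×1, mbc×1
MmBbCc gametes: MBC×1, MBc×1, MbC×1, Mbc×1, mBC×1, mBc×1, mbC×1, mbc×1
MmBbCc×MmBbCc grid (8·8=64): MMBBCC=1 MMBBCc=2 MMBBcc=1 MMBbCC=2 MMBbCc=4 MMBbcc=2 MMbbCC=1 MMbbCc=2 MMbbcc=1 MmBBCC=2 MmBBCc=4 MmBBcc=2 MmBbCC=4 MmBbCc=8 MmBbcc=4 MmbbCC=2 MmbbCc=4 Mmbbcc=2 mmBBCC=1 mmBBCc=2 mmBBcc=1 mmBbCC=2 mmBbCc=4 mmBbcc=2 mmbbCC=1 mmbbCc=2 mmbbcc=1
MmbbCC hits 2/64; gcd=2; 2÷2/64÷2 = 1/32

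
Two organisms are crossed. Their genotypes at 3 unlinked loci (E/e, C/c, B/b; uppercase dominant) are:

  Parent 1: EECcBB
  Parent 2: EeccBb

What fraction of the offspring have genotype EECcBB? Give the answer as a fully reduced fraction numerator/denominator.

EECcBB gametes: ECB×4, EcB×4
EeccBb gametes: EcB×2, Ecb×2, ecB×2, ecb×2
EECcBB×EeccBb grid (8·8=64): EECcBB=8 EECcBb=8 EEccBB=8 EEccBb=8 EeCcBB=8 EeCcBb=8 EeccBB=8 EeccBb=8
EECcBB hits 8/64; gcd=8; 8÷8/64÷8 = 1/8

P(EECcBB) = 1/8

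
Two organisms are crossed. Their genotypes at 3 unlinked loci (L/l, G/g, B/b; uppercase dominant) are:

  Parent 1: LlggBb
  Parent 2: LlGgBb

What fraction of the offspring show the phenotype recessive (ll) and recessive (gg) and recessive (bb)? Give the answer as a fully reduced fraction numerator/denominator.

P(ll gg bb) = 1/32

LlggBb gametes: LgB×2, Lgb×2, lgB×2, lgb×2
LlGgBb gametes: LGB×1, LGb×1, LgB×1, Lgb×1, lGB×1, lGb×1, lgB×1, lgb×1
LlggBb×LlGgBb grid (8·8=64): LLGgBB=2 LLGgBb=4 LLGgbb=2 LLggBB=2 LLggBb=4 LLggbb=2 LlGgBB=4 LlGgBb=8 LlGgbb=4 LlggBB=4 LlggBb=8 Llggbb=4 llGgBB=2 llGgBb=4 llGgbb=2 llggBB=2 llggBb=4 llggbb=2
ll gg bb hits 2/64; gcd=2; 2÷2/64÷2 = 1/32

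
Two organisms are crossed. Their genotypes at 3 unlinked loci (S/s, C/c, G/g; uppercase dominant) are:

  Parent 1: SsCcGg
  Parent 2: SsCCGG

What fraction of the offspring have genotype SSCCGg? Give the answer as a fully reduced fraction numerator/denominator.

SsCcGg gametes: SCG×1, SCg×1, ScG×1, Scg×1, sCG×1, sCg×1, scG×1, scg×1
SsCCGG gametes: SCG×4, sCG×4
SsCcGg×SsCCGG grid (8·8=64): SSCCGG=4 SSCCGg=4 SSCcGG=4 SSCcGg=4 SsCCGG=8 SsCCGg=8 SsCcGG=8 SsCcGg=8 ssCCGG=4 ssCCGg=4 ssCcGG=4 ssCcGg=4
SSCCGg hits 4/64; gcd=4; 4÷4/64÷4 = 1/16

P(SSCCGg) = 1/16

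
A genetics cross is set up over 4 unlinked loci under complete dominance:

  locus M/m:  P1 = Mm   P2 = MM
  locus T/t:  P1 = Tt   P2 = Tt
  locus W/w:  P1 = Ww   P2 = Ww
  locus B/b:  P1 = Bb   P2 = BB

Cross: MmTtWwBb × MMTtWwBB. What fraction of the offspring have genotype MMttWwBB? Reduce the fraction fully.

MmTtWwBb gametes: MTWB×1, MTWb×1, MTwB×1, MTwb×1, MtWB×1, MtWb×1, MtwB×1, Mtwb×1, mTWB×1, mTWb×1, mTwB×1, mTwb×1, mtWB×1, mtWb×1, mtwB×1, mtwb×1
MMTtWwBB gametes: MTWB×4, MTwB×4, MtWB×4, MtwB×4
MmTtWwBb×MMTtWwBB grid (16·16=256): MMTTWWBB=4 MMTTWWBb=4 MMTTWwBB=8 MMTTWwBb=8 MMTTwwBB=4 MMTTwwBb=4 MMTtWWBB=8 MMTtWWBb=8 MMTtWwBB=16 MMTtWwBb=16 MMTtwwBB=8 MMTtwwBb=8 MMttWWBB=4 MMttWWBb=4 MMttWwBB=8 MMttWwBb=8 MMttwwBB=4 MMttwwBb=4 MmTTWWBB=4 MmTTWWBb=4 MmTTWwBB=8 MmTTWwBb=8 MmTTwwBB=4 MmTTwwBb=4 MmTtWWBB=8 MmTtWWBb=8 MmTtWwBB=16 MmTtWwBb=16 MmTtwwBB=8 MmTtwwBb=8 MmttWWBB=4 MmttWWBb=4 MmttWwBB=8 MmttWwBb=8 MmttwwBB=4 MmttwwBb=4
MMttWwBB hits 8/256; gcd=8; 8÷8/256÷8 = 1/32

P(MMttWwBB) = 1/32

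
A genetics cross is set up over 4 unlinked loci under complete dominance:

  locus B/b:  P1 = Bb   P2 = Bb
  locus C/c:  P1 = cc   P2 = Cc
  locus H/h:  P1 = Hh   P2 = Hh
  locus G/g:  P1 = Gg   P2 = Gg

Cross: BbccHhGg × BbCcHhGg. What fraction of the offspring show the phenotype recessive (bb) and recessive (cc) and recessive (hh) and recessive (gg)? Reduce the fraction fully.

BbccHhGg gametes: BcHG×2, BcHg×2, BchG×2, Bchg×2, bcHG×2, bcHg×2, bchG×2, bchg×2
BbCcHhGg gametes: BCHG×1, BCHg×1, BChG×1, BChg×1, BcHG×1, BcHg×1, BchG×1, Bchg×1, bCHG×1, bCHg×1, bChG×1, bChg×1, bcHG×1, bcHg×1, bchG×1, bchg×1
BbccHhGg×BbCcHhGg grid (16·16=256): BBCcHHGG=2 BBCcHHGg=4 BBCcHHgg=2 BBCcHhGG=4 BBCcHhGg=8 BBCcHhgg=4 BBCchhGG=2 BBCchhGg=4 BBCchhgg=2 BBccHHGG=2 BBccHHGg=4 BBccHHgg=2 BBccHhGG=4 BBccHhGg=8 BBccHhgg=4 BBcchhGG=2 BBcchhGg=4 BBcchhgg=2 BbCcHHGG=4 BbCcHHGg=8 BbCcHHgg=4 BbCcHhGG=8 BbCcHhGg=16 BbCcHhgg=8 BbCchhGG=4 BbCchhGg=8 BbCchhgg=4 BbccHHGG=4 BbccHHGg=8 BbccHHgg=4 BbccHhGG=8 BbccHhGg=16 BbccHhgg=8 BbcchhGG=4 BbcchhGg=8 Bbcchhgg=4 bbCcHHGG=2 bbCcHHGg=4 bbCcHHgg=2 bbCcHhGG=4 bbCcHhGg=8 bbCcHhgg=4 bbCchhGG=2 bbCchhGg=4 bbCchhgg=2 bbccHHGG=2 bbccHHGg=4 bbccHHgg=2 bbccHhGG=4 bbccHhGg=8 bbccHhgg=4 bbcchhGG=2 bbcchhGg=4 bbcchhgg=2
bb cc hh gg hits 2/256; gcd=2; 2÷2/256÷2 = 1/128

P(bb cc hh gg) = 1/128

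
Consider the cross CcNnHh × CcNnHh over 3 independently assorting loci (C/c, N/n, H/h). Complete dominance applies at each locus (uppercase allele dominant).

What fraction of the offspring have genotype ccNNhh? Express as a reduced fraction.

CcNnHh gametes: CNH×1, CNh×1, CnH×1, Cnh×1, cNH×1, cNh×1, cnH×1, cnh×1
CcNnHh gametes: CNH×1, CNh×1, CnH×1, Cnh×1, cNH×1, cNh×1, cnH×1, cnh×1
CcNnHh×CcNnHh grid (8·8=64): CCNNHH=1 CCNNHh=2 CCNNhh=1 CCNnHH=2 CCNnHh=4 CCNnhh=2 CCnnHH=1 CCnnHh=2 CCnnhh=1 CcNNHH=2 CcNNHh=4 CcNNhh=2 CcNnHH=4 CcNnHh=8 CcNnhh=4 CcnnHH=2 CcnnHh=4 Ccnnhh=2 ccNNHH=1 ccNNHh=2 ccNNhh=1 ccNnHH=2 ccNnHh=4 ccNnhh=2 ccnnHH=1 ccnnHh=2 ccnnhh=1
ccNNhh hits 1/64; gcd=1; 1÷1/64÷1 = 1/64

P(ccNNhh) = 1/64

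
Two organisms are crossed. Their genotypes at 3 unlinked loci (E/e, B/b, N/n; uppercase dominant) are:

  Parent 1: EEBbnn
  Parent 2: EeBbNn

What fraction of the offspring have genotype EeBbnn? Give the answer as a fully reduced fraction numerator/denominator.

EEBbnn gametes: EBn×4, Ebn×4
EeBbNn gametes: EBN×1, EBn×1, EbN×1, Ebn×1, eBN×1, eBn×1, ebN×1, ebn×1
EEBbnn×EeBbNn grid (8·8=64): EEBBNn=4 EEBBnn=4 EEBbNn=8 EEBbnn=8 EEbbNn=4 EEbbnn=4 EeBBNn=4 EeBBnn=4 EeBbNn=8 EeBbnn=8 EebbNn=4 Eebbnn=4
EeBbnn hits 8/64; gcd=8; 8÷8/64÷8 = 1/8

P(EeBbnn) = 1/8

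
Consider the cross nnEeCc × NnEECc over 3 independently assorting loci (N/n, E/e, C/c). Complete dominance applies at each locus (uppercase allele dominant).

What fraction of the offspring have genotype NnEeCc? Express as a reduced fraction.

P(NnEeCc) = 1/8

nnEeCc gametes: nEC×2, nEc×2, neC×2, nec×2
NnEECc gametes: NEC×2, NEc×2, nEC×2, nEc×2
nnEeCc×NnEECc grid (8·8=64): NnEECC=4 NnEECc=8 NnEEcc=4 NnEeCC=4 NnEeCc=8 NnEecc=4 nnEECC=4 nnEECc=8 nnEEcc=4 nnEeCC=4 nnEeCc=8 nnEecc=4
NnEeCc hits 8/64; gcd=8; 8÷8/64÷8 = 1/8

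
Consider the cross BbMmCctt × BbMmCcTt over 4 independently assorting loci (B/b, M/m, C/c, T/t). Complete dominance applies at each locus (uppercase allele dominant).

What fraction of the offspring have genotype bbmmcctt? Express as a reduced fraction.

P(bbmmcctt) = 1/128

BbMmCctt gametes: BMCt×2, BMct×2, BmCt×2, Bmct×2, bMCt×2, bMct×2, bmCt×2, bmct×2
BbMmCcTt gametes: BMCT×1, BMCt×1, BMcT×1, BMct×1, BmCT×1, BmCt×1, BmcT×1, Bmct×1, bMCT×1, bMCt×1, bMcT×1, bMct×1, bmCT×1, bmCt×1, bmcT×1, bmct×1
BbMmCctt×BbMmCcTt grid (16·16=256): BBMMCCTt=2 BBMMCCtt=2 BBMMCcTt=4 BBMMCctt=4 BBMMccTt=2 BBMMcctt=2 BBMmCCTt=4 BBMmCCtt=4 BBMmCcTt=8 BBMmCctt=8 BBMmccTt=4 BBMmcctt=4 BBmmCCTt=2 BBmmCCtt=2 BBmmCcTt=4 BBmmCctt=4 BBmmccTt=2 BBmmcctt=2 BbMMCCTt=4 BbMMCCtt=4 BbMMCcTt=8 BbMMCctt=8 BbMMccTt=4 BbMMcctt=4 BbMmCCTt=8 BbMmCCtt=8 BbMmCcTt=16 BbMmCctt=16 BbMmccTt=8 BbMmcctt=8 BbmmCCTt=4 BbmmCCtt=4 BbmmCcTt=8 BbmmCctt=8 BbmmccTt=4 Bbmmcctt=4 bbMMCCTt=2 bbMMCCtt=2 bbMMCcTt=4 bbMMCctt=4 bbMMccTt=2 bbMMcctt=2 bbMmCCTt=4 bbMmCCtt=4 bbMmCcTt=8 bbMmCctt=8 bbMmccTt=4 bbMmcctt=4 bbmmCCTt=2 bbmmCCtt=2 bbmmCcTt=4 bbmmCctt=4 bbmmccTt=2 bbmmcctt=2
bbmmcctt hits 2/256; gcd=2; 2÷2/256÷2 = 1/128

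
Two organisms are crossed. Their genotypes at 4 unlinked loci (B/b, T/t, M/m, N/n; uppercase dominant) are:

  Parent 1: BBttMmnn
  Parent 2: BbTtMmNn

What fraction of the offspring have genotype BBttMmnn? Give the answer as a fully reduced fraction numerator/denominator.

P(BBttMmnn) = 1/16

BBttMmnn gametes: BtMn×8, Btmn×8
BbTtMmNn gametes: BTMN×1, BTMn×1, BTmN×1, BTmn×1, BtMN×1, BtMn×1, BtmN×1, Btmn×1, bTMN×1, bTMn×1, bTmN×1, bTmn×1, btMN×1, btMn×1, btmN×1, btmn×1
BBttMmnn×BbTtMmNn grid (16·16=256): BBTtMMNn=8 BBTtMMnn=8 BBTtMmNn=16 BBTtMmnn=16 BBTtmmNn=8 BBTtmmnn=8 BBttMMNn=8 BBttMMnn=8 BBttMmNn=16 BBttMmnn=16 BBttmmNn=8 BBttmmnn=8 BbTtMMNn=8 BbTtMMnn=8 BbTtMmNn=16 BbTtMmnn=16 BbTtmmNn=8 BbTtmmnn=8 BbttMMNn=8 BbttMMnn=8 BbttMmNn=16 BbttMmnn=16 BbttmmNn=8 Bbttmmnn=8
BBttMmnn hits 16/256; gcd=16; 16÷16/256÷16 = 1/16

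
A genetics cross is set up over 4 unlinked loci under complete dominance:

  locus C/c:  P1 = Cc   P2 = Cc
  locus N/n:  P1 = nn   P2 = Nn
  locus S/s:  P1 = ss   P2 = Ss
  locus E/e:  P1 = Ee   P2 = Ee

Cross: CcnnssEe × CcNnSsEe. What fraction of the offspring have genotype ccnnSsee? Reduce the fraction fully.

CcnnssEe gametes: CnsE×4, Cnse×4, cnsE×4, cnse×4
CcNnSsEe gametes: CNSE×1, CNSe×1, CNsE×1, CNse×1, CnSE×1, CnSe×1, CnsE×1, Cnse×1, cNSE×1, cNSe×1, cNsE×1, cNse×1, cnSE×1, cnSe×1, cnsE×1, cnse×1
CcnnssEe×CcNnSsEe grid (16·16=256): CCNnSsEE=4 CCNnSsEe=8 CCNnSsee=4 CCNnssEE=4 CCNnssEe=8 CCNnssee=4 CCnnSsEE=4 CCnnSsEe=8 CCnnSsee=4 CCnnssEE=4 CCnnssEe=8 CCnnssee=4 CcNnSsEE=8 CcNnSsEe=16 CcNnSsee=8 CcNnssEE=8 CcNnssEe=16 CcNnssee=8 CcnnSsEE=8 CcnnSsEe=16 CcnnSsee=8 CcnnssEE=8 CcnnssEe=16 Ccnnssee=8 ccNnSsEE=4 ccNnSsEe=8 ccNnSsee=4 ccNnssEE=4 ccNnssEe=8 ccNnssee=4 ccnnSsEE=4 ccnnSsEe=8 ccnnSsee=4 ccnnssEE=4 ccnnssEe=8 ccnnssee=4
ccnnSsee hits 4/256; gcd=4; 4÷4/256÷4 = 1/64

P(ccnnSsee) = 1/64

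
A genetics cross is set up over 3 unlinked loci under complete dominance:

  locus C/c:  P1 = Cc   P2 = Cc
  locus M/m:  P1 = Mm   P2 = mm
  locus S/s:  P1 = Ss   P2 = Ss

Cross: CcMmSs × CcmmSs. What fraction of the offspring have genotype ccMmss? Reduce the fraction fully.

P(ccMmss) = 1/32

CcMmSs gametes: CMS×1, CMs×1, CmS×1, Cms×1, cMS×1, cMs×1, cmS×1, cms×1
CcmmSs gametes: CmS×2, Cms×2, cmS×2, cms×2
CcMmSs×CcmmSs grid (8·8=64): CCMmSS=2 CCMmSs=4 CCMmss=2 CCmmSS=2 CCmmSs=4 CCmmss=2 CcMmSS=4 CcMmSs=8 CcMmss=4 CcmmSS=4 CcmmSs=8 Ccmmss=4 ccMmSS=2 ccMmSs=4 ccMmss=2 ccmmSS=2 ccmmSs=4 ccmmss=2
ccMmss hits 2/64; gcd=2; 2÷2/64÷2 = 1/32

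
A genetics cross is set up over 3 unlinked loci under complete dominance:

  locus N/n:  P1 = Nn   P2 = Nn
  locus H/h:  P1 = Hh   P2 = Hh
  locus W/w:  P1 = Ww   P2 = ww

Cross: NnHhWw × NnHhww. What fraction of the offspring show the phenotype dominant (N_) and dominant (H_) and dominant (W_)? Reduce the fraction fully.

NnHhWw gametes: NHW×1, NHw×1, NhW×1, Nhw×1, nHW×1, nHw×1, nhW×1, nhw×1
NnHhww gametes: NHw×2, Nhw×2, nHw×2, nhw×2
NnHhWw×NnHhww grid (8·8=64): NNHHWw=2 NNHHww=2 NNHhWw=4 NNHhww=4 NNhhWw=2 NNhhww=2 NnHHWw=4 NnHHww=4 NnHhWw=8 NnHhww=8 NnhhWw=4 Nnhhww=4 nnHHWw=2 nnHHww=2 nnHhWw=4 nnHhww=4 nnhhWw=2 nnhhww=2
N_ H_ W_ hits 18/64; gcd=2; 18÷2/64÷2 = 9/32

P(N_ H_ W_) = 9/32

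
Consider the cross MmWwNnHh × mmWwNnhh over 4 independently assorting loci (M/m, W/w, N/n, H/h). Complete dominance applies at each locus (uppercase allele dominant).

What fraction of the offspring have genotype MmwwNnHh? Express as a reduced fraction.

MmWwNnHh gametes: MWNH×1, MWNh×1, MWnH×1, MWnh×1, MwNH×1, MwNh×1, MwnH×1, Mwnh×1, mWNH×1, mWNh×1, mWnH×1, mWnh×1, mwNH×1, mwNh×1, mwnH×1, mwnh×1
mmWwNnhh gametes: mWNh×4, mWnh×4, mwNh×4, mwnh×4
MmWwNnHh×mmWwNnhh grid (16·16=256): MmWWNNHh=4 MmWWNNhh=4 MmWWNnHh=8 MmWWNnhh=8 MmWWnnHh=4 MmWWnnhh=4 MmWwNNHh=8 MmWwNNhh=8 MmWwNnHh=16 MmWwNnhh=16 MmWwnnHh=8 MmWwnnhh=8 MmwwNNHh=4 MmwwNNhh=4 MmwwNnHh=8 MmwwNnhh=8 MmwwnnHh=4 Mmwwnnhh=4 mmWWNNHh=4 mmWWNNhh=4 mmWWNnHh=8 mmWWNnhh=8 mmWWnnHh=4 mmWWnnhh=4 mmWwNNHh=8 mmWwNNhh=8 mmWwNnHh=16 mmWwNnhh=16 mmWwnnHh=8 mmWwnnhh=8 mmwwNNHh=4 mmwwNNhh=4 mmwwNnHh=8 mmwwNnhh=8 mmwwnnHh=4 mmwwnnhh=4
MmwwNnHh hits 8/256; gcd=8; 8÷8/256÷8 = 1/32

P(MmwwNnHh) = 1/32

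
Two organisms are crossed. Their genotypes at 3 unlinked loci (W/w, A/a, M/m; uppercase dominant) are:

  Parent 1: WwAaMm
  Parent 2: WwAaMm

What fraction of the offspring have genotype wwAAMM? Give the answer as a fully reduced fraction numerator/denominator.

WwAaMm gametes: WAM×1, WAm×1, WaM×1, Wam×1, wAM×1, wAm×1, waM×1, wam×1
WwAaMm gametes: WAM×1, WAm×1, WaM×1, Wam×1, wAM×1, wAm×1, waM×1, wam×1
WwAaMm×WwAaMm grid (8·8=64): WWAAMM=1 WWAAMm=2 WWAAmm=1 WWAaMM=2 WWAaMm=4 WWAamm=2 WWaaMM=1 WWaaMm=2 WWaamm=1 WwAAMM=2 WwAAMm=4 WwAAmm=2 WwAaMM=4 WwAaMm=8 WwAamm=4 WwaaMM=2 WwaaMm=4 Wwaamm=2 wwAAMM=1 wwAAMm=2 wwAAmm=1 wwAaMM=2 wwAaMm=4 wwAamm=2 wwaaMM=1 wwaaMm=2 wwaamm=1
wwAAMM hits 1/64; gcd=1; 1÷1/64÷1 = 1/64

P(wwAAMM) = 1/64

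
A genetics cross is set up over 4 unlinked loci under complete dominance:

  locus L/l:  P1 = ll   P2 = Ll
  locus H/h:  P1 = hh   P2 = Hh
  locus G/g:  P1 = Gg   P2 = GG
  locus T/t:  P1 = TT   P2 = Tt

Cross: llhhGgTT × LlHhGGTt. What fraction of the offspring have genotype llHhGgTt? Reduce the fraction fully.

P(llHhGgTt) = 1/16

llhhGgTT gametes: lhGT×8, lhgT×8
LlHhGGTt gametes: LHGT×2, LHGt×2, LhGT×2, LhGt×2, lHGT×2, lHGt×2, lhGT×2, lhGt×2
llhhGgTT×LlHhGGTt grid (16·16=256): LlHhGGTT=16 LlHhGGTt=16 LlHhGgTT=16 LlHhGgTt=16 LlhhGGTT=16 LlhhGGTt=16 LlhhGgTT=16 LlhhGgTt=16 llHhGGTT=16 llHhGGTt=16 llHhGgTT=16 llHhGgTt=16 llhhGGTT=16 llhhGGTt=16 llhhGgTT=16 llhhGgTt=16
llHhGgTt hits 16/256; gcd=16; 16÷16/256÷16 = 1/16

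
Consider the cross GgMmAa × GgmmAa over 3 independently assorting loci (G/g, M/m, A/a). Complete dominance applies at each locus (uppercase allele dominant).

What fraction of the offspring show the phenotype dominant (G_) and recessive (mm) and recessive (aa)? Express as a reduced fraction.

GgMmAa gametes: GMA×1, GMa×1, GmA×1, Gma×1, gMA×1, gMa×1, gmA×1, gma×1
GgmmAa gametes: GmA×2, Gma×2, gmA×2, gma×2
GgMmAa×GgmmAa grid (8·8=64): GGMmAA=2 GGMmAa=4 GGMmaa=2 GGmmAA=2 GGmmAa=4 GGmmaa=2 GgMmAA=4 GgMmAa=8 GgMmaa=4 GgmmAA=4 GgmmAa=8 Ggmmaa=4 ggMmAA=2 ggMmAa=4 ggMmaa=2 ggmmAA=2 ggmmAa=4 ggmmaa=2
G_ mm aa hits 6/64; gcd=2; 6÷2/64÷2 = 3/32

P(G_ mm aa) = 3/32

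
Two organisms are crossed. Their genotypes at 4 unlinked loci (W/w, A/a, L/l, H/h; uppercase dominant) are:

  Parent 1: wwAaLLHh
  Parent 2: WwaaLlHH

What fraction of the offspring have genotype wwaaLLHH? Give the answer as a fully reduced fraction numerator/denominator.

wwAaLLHh gametes: wALH×4, wALh×4, waLH×4, waLh×4
WwaaLlHH gametes: WaLH×4, WalH×4, waLH×4, walH×4
wwAaLLHh×WwaaLlHH grid (16·16=256): WwAaLLHH=16 WwAaLLHh=16 WwAaLlHH=16 WwAaLlHh=16 WwaaLLHH=16 WwaaLLHh=16 WwaaLlHH=16 WwaaLlHh=16 wwAaLLHH=16 wwAaLLHh=16 wwAaLlHH=16 wwAaLlHh=16 wwaaLLHH=16 wwaaLLHh=16 wwaaLlHH=16 wwaaLlHh=16
wwaaLLHH hits 16/256; gcd=16; 16÷16/256÷16 = 1/16

P(wwaaLLHH) = 1/16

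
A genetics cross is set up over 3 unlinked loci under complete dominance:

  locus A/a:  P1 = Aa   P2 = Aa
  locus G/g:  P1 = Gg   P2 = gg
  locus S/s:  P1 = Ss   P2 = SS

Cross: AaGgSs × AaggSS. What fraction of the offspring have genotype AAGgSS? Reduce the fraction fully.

P(AAGgSS) = 1/16

AaGgSs gametes: AGS×1, AGs×1, AgS×1, Ags×1, aGS×1, aGs×1, agS×1, ags×1
AaggSS gametes: AgS×4, agS×4
AaGgSs×AaggSS grid (8·8=64): AAGgSS=4 AAGgSs=4 AAggSS=4 AAggSs=4 AaGgSS=8 AaGgSs=8 AaggSS=8 AaggSs=8 aaGgSS=4 aaGgSs=4 aaggSS=4 aaggSs=4
AAGgSS hits 4/64; gcd=4; 4÷4/64÷4 = 1/16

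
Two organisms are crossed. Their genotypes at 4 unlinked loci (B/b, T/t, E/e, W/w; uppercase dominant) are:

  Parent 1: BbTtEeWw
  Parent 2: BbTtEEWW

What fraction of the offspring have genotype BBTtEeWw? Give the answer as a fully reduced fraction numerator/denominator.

P(BBTtEeWw) = 1/32

BbTtEeWw gametes: BTEW×1, BTEw×1, BTeW×1, BTew×1, BtEW×1, BtEw×1, BteW×1, Btew×1, bTEW×1, bTEw×1, bTeW×1, bTew×1, btEW×1, btEw×1, bteW×1, btew×1
BbTtEEWW gametes: BTEW×4, BtEW×4, bTEW×4, btEW×4
BbTtEeWw×BbTtEEWW grid (16·16=256): BBTTEEWW=4 BBTTEEWw=4 BBTTEeWW=4 BBTTEeWw=4 BBTtEEWW=8 BBTtEEWw=8 BBTtEeWW=8 BBTtEeWw=8 BBttEEWW=4 BBttEEWw=4 BBttEeWW=4 BBttEeWw=4 BbTTEEWW=8 BbTTEEWw=8 BbTTEeWW=8 BbTTEeWw=8 BbTtEEWW=16 BbTtEEWw=16 BbTtEeWW=16 BbTtEeWw=16 BbttEEWW=8 BbttEEWw=8 BbttEeWW=8 BbttEeWw=8 bbTTEEWW=4 bbTTEEWw=4 bbTTEeWW=4 bbTTEeWw=4 bbTtEEWW=8 bbTtEEWw=8 bbTtEeWW=8 bbTtEeWw=8 bbttEEWW=4 bbttEEWw=4 bbttEeWW=4 bbttEeWw=4
BBTtEeWw hits 8/256; gcd=8; 8÷8/256÷8 = 1/32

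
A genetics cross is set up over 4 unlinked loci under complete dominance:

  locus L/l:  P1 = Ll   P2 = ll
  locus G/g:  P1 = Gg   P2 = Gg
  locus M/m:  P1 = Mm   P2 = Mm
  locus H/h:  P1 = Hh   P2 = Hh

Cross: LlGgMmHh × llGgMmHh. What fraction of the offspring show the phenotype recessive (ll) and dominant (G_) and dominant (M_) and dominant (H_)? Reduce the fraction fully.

P(ll G_ M_ H_) = 27/128

LlGgMmHh gametes: LGMH×1, LGMh×1, LGmH×1, LGmh×1, LgMH×1, LgMh×1, LgmH×1, Lgmh×1, lGMH×1, lGMh×1, lGmH×1, lGmh×1, lgMH×1, lgMh×1, lgmH×1, lgmh×1
llGgMmHh gametes: lGMH×2, lGMh×2, lGmH×2, lGmh×2, lgMH×2, lgMh×2, lgmH×2, lgmh×2
LlGgMmHh×llGgMmHh grid (16·16=256): LlGGMMHH=2 LlGGMMHh=4 LlGGMMhh=2 LlGGMmHH=4 LlGGMmHh=8 LlGGMmhh=4 LlGGmmHH=2 LlGGmmHh=4 LlGGmmhh=2 LlGgMMHH=4 LlGgMMHh=8 LlGgMMhh=4 LlGgMmHH=8 LlGgMmHh=16 LlGgMmhh=8 LlGgmmHH=4 LlGgmmHh=8 LlGgmmhh=4 LlggMMHH=2 LlggMMHh=4 LlggMMhh=2 LlggMmHH=4 LlggMmHh=8 LlggMmhh=4 LlggmmHH=2 LlggmmHh=4 Llggmmhh=2 llGGMMHH=2 llGGMMHh=4 llGGMMhh=2 llGGMmHH=4 llGGMmHh=8 llGGMmhh=4 llGGmmHH=2 llGGmmHh=4 llGGmmhh=2 llGgMMHH=4 llGgMMHh=8 llGgMMhh=4 llGgMmHH=8 llGgMmHh=16 llGgMmhh=8 llGgmmHH=4 llGgmmHh=8 llGgmmhh=4 llggMMHH=2 llggMMHh=4 llggMMhh=2 llggMmHH=4 llggMmHh=8 llggMmhh=4 llggmmHH=2 llggmmHh=4 llggmmhh=2
ll G_ M_ H_ hits 54/256; gcd=2; 54÷2/256÷2 = 27/128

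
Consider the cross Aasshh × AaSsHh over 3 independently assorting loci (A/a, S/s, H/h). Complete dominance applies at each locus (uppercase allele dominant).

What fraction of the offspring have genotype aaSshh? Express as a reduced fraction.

P(aaSshh) = 1/16

Aasshh gametes: Ash×4, ash×4
AaSsHh gametes: ASH×1, ASh×1, AsH×1, Ash×1, aSH×1, aSh×1, asH×1, ash×1
Aasshh×AaSsHh grid (8·8=64): AASsHh=4 AASshh=4 AAssHh=4 AAsshh=4 AaSsHh=8 AaSshh=8 AassHh=8 Aasshh=8 aaSsHh=4 aaSshh=4 aassHh=4 aasshh=4
aaSshh hits 4/64; gcd=4; 4÷4/64÷4 = 1/16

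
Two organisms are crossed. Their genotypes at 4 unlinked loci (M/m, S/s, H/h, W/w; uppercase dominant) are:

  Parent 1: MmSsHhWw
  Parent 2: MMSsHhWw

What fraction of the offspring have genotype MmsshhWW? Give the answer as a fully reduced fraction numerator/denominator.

P(MmsshhWW) = 1/128

MmSsHhWw gametes: MSHW×1, MSHw×1, MShW×1, MShw×1, MsHW×1, MsHw×1, MshW×1, Mshw×1, mSHW×1, mSHw×1, mShW×1, mShw×1, msHW×1, msHw×1, mshW×1, mshw×1
MMSsHhWw gametes: MSHW×2, MSHw×2, MShW×2, MShw×2, MsHW×2, MsHw×2, MshW×2, Mshw×2
MmSsHhWw×MMSsHhWw grid (16·16=256): MMSSHHWW=2 MMSSHHWw=4 MMSSHHww=2 MMSSHhWW=4 MMSSHhWw=8 MMSSHhww=4 MMSShhWW=2 MMSShhWw=4 MMSShhww=2 MMSsHHWW=4 MMSsHHWw=8 MMSsHHww=4 MMSsHhWW=8 MMSsHhWw=16 MMSsHhww=8 MMSshhWW=4 MMSshhWw=8 MMSshhww=4 MMssHHWW=2 MMssHHWw=4 MMssHHww=2 MMssHhWW=4 MMssHhWw=8 MMssHhww=4 MMsshhWW=2 MMsshhWw=4 MMsshhww=2 MmSSHHWW=2 MmSSHHWw=4 MmSSHHww=2 MmSSHhWW=4 MmSSHhWw=8 MmSSHhww=4 MmSShhWW=2 MmSShhWw=4 MmSShhww=2 MmSsHHWW=4 MmSsHHWw=8 MmSsHHww=4 MmSsHhWW=8 MmSsHhWw=16 MmSsHhww=8 MmSshhWW=4 MmSshhWw=8 MmSshhww=4 MmssHHWW=2 MmssHHWw=4 MmssHHww=2 MmssHhWW=4 MmssHhWw=8 MmssHhww=4 MmsshhWW=2 MmsshhWw=4 Mmsshhww=2
MmsshhWW hits 2/256; gcd=2; 2÷2/256÷2 = 1/128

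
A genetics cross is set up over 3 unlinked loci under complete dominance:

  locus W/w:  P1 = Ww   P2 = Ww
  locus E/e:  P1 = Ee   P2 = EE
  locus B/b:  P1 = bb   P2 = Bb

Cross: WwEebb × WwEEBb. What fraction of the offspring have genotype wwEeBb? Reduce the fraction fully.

P(wwEeBb) = 1/16

WwEebb gametes: WEb×2, Web×2, wEb×2, web×2
WwEEBb gametes: WEB×2, WEb×2, wEB×2, wEb×2
WwEebb×WwEEBb grid (8·8=64): WWEEBb=4 WWEEbb=4 WWEeBb=4 WWEebb=4 WwEEBb=8 WwEEbb=8 WwEeBb=8 WwEebb=8 wwEEBb=4 wwEEbb=4 wwEeBb=4 wwEebb=4
wwEeBb hits 4/64; gcd=4; 4÷4/64÷4 = 1/16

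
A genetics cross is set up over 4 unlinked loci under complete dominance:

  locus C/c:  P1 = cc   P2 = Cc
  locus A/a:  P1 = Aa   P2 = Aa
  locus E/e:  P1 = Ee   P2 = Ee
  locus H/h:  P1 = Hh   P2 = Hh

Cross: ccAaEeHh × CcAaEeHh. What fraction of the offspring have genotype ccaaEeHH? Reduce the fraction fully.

P(ccaaEeHH) = 1/64

ccAaEeHh gametes: cAEH×2, cAEh×2, cAeH×2, cAeh×2, caEH×2, caEh×2, caeH×2, caeh×2
CcAaEeHh gametes: CAEH×1, CAEh×1, CAeH×1, CAeh×1, CaEH×1, CaEh×1, CaeH×1, Caeh×1, cAEH×1, cAEh×1, cAeH×1, cAeh×1, caEH×1, caEh×1, caeH×1, caeh×1
ccAaEeHh×CcAaEeHh grid (16·16=256): CcAAEEHH=2 CcAAEEHh=4 CcAAEEhh=2 CcAAEeHH=4 CcAAEeHh=8 CcAAEehh=4 CcAAeeHH=2 CcAAeeHh=4 CcAAeehh=2 CcAaEEHH=4 CcAaEEHh=8 CcAaEEhh=4 CcAaEeHH=8 CcAaEeHh=16 CcAaEehh=8 CcAaeeHH=4 CcAaeeHh=8 CcAaeehh=4 CcaaEEHH=2 CcaaEEHh=4 CcaaEEhh=2 CcaaEeHH=4 CcaaEeHh=8 CcaaEehh=4 CcaaeeHH=2 CcaaeeHh=4 Ccaaeehh=2 ccAAEEHH=2 ccAAEEHh=4 ccAAEEhh=2 ccAAEeHH=4 ccAAEeHh=8 ccAAEehh=4 ccAAeeHH=2 ccAAeeHh=4 ccAAeehh=2 ccAaEEHH=4 ccAaEEHh=8 ccAaEEhh=4 ccAaEeHH=8 ccAaEeHh=16 ccAaEehh=8 ccAaeeHH=4 ccAaeeHh=8 ccAaeehh=4 ccaaEEHH=2 ccaaEEHh=4 ccaaEEhh=2 ccaaEeHH=4 ccaaEeHh=8 ccaaEehh=4 ccaaeeHH=2 ccaaeeHh=4 ccaaeehh=2
ccaaEeHH hits 4/256; gcd=4; 4÷4/256÷4 = 1/64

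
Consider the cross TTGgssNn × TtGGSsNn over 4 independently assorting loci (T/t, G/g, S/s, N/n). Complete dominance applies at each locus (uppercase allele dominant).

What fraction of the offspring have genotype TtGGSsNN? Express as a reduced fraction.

P(TtGGSsNN) = 1/32

TTGgssNn gametes: TGsN×4, TGsn×4, TgsN×4, Tgsn×4
TtGGSsNn gametes: TGSN×2, TGSn×2, TGsN×2, TGsn×2, tGSN×2, tGSn×2, tGsN×2, tGsn×2
TTGgssNn×TtGGSsNn grid (16·16=256): TTGGSsNN=8 TTGGSsNn=16 TTGGSsnn=8 TTGGssNN=8 TTGGssNn=16 TTGGssnn=8 TTGgSsNN=8 TTGgSsNn=16 TTGgSsnn=8 TTGgssNN=8 TTGgssNn=16 TTGgssnn=8 TtGGSsNN=8 TtGGSsNn=16 TtGGSsnn=8 TtGGssNN=8 TtGGssNn=16 TtGGssnn=8 TtGgSsNN=8 TtGgSsNn=16 TtGgSsnn=8 TtGgssNN=8 TtGgssNn=16 TtGgssnn=8
TtGGSsNN hits 8/256; gcd=8; 8÷8/256÷8 = 1/32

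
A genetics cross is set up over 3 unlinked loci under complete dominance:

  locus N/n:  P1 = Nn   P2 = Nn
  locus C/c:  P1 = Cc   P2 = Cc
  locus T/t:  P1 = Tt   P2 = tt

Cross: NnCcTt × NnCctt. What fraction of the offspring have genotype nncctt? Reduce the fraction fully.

P(nncctt) = 1/32

NnCcTt gametes: NCT×1, NCt×1, NcT×1, Nct×1, nCT×1, nCt×1, ncT×1, nct×1
NnCctt gametes: NCt×2, Nct×2, nCt×2, nct×2
NnCcTt×NnCctt grid (8·8=64): NNCCTt=2 NNCCtt=2 NNCcTt=4 NNCctt=4 NNccTt=2 NNcctt=2 NnCCTt=4 NnCCtt=4 NnCcTt=8 NnCctt=8 NnccTt=4 Nncctt=4 nnCCTt=2 nnCCtt=2 nnCcTt=4 nnCctt=4 nnccTt=2 nncctt=2
nncctt hits 2/64; gcd=2; 2÷2/64÷2 = 1/32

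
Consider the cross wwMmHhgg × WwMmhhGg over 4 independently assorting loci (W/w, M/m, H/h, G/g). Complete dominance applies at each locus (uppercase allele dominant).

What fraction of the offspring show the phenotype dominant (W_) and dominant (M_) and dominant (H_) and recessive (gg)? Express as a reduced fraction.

wwMmHhgg gametes: wMHg×4, wMhg×4, wmHg×4, wmhg×4
WwMmhhGg gametes: WMhG×2, WMhg×2, WmhG×2, Wmhg×2, wMhG×2, wMhg×2, wmhG×2, wmhg×2
wwMmHhgg×WwMmhhGg grid (16·16=256): WwMMHhGg=8 WwMMHhgg=8 WwMMhhGg=8 WwMMhhgg=8 WwMmHhGg=16 WwMmHhgg=16 WwMmhhGg=16 WwMmhhgg=16 WwmmHhGg=8 WwmmHhgg=8 WwmmhhGg=8 Wwmmhhgg=8 wwMMHhGg=8 wwMMHhgg=8 wwMMhhGg=8 wwMMhhgg=8 wwMmHhGg=16 wwMmHhgg=16 wwMmhhGg=16 wwMmhhgg=16 wwmmHhGg=8 wwmmHhgg=8 wwmmhhGg=8 wwmmhhgg=8
W_ M_ H_ gg hits 24/256; gcd=8; 24÷8/256÷8 = 3/32

P(W_ M_ H_ gg) = 3/32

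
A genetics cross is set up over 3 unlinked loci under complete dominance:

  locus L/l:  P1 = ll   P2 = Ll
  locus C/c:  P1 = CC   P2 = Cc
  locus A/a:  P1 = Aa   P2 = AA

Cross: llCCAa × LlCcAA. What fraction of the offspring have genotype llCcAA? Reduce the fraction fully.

P(llCcAA) = 1/8

llCCAa gametes: lCA×4, lCa×4
LlCcAA gametes: LCA×2, LcA×2, lCA×2, lcA×2
llCCAa×LlCcAA grid (8·8=64): LlCCAA=8 LlCCAa=8 LlCcAA=8 LlCcAa=8 llCCAA=8 llCCAa=8 llCcAA=8 llCcAa=8
llCcAA hits 8/64; gcd=8; 8÷8/64÷8 = 1/8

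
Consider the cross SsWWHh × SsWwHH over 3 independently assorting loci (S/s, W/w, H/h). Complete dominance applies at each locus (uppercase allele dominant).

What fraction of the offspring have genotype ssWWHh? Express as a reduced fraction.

SsWWHh gametes: SWH×2, SWh×2, sWH×2, sWh×2
SsWwHH gametes: SWH×2, SwH×2, sWH×2, swH×2
SsWWHh×SsWwHH grid (8·8=64): SSWWHH=4 SSWWHh=4 SSWwHH=4 SSWwHh=4 SsWWHH=8 SsWWHh=8 SsWwHH=8 SsWwHh=8 ssWWHH=4 ssWWHh=4 ssWwHH=4 ssWwHh=4
ssWWHh hits 4/64; gcd=4; 4÷4/64÷4 = 1/16

P(ssWWHh) = 1/16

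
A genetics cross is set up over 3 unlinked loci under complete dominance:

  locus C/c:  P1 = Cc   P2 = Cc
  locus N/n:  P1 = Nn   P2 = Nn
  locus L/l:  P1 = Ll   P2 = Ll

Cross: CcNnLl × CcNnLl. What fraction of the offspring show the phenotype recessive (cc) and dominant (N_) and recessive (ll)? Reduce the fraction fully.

CcNnLl gametes: CNL×1, CNl×1, CnL×1, Cnl×1, cNL×1, cNl×1, cnL×1, cnl×1
CcNnLl gametes: CNL×1, CNl×1, CnL×1, Cnl×1, cNL×1, cNl×1, cnL×1, cnl×1
CcNnLl×CcNnLl grid (8·8=64): CCNNLL=1 CCNNLl=2 CCNNll=1 CCNnLL=2 CCNnLl=4 CCNnll=2 CCnnLL=1 CCnnLl=2 CCnnll=1 CcNNLL=2 CcNNLl=4 CcNNll=2 CcNnLL=4 CcNnLl=8 CcNnll=4 CcnnLL=2 CcnnLl=4 Ccnnll=2 ccNNLL=1 ccNNLl=2 ccNNll=1 ccNnLL=2 ccNnLl=4 ccNnll=2 ccnnLL=1 ccnnLl=2 ccnnll=1
cc N_ ll hits 3/64; gcd=1; 3÷1/64÷1 = 3/64

P(cc N_ ll) = 3/64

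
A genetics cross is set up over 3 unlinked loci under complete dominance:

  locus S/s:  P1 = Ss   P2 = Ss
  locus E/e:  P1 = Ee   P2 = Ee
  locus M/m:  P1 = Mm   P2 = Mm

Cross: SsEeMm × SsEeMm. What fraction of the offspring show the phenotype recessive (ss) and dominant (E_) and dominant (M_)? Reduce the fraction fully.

P(ss E_ M_) = 9/64

SsEeMm gametes: SEM×1, SEm×1, SeM×1, Sem×1, sEM×1, sEm×1, seM×1, sem×1
SsEeMm gametes: SEM×1, SEm×1, SeM×1, Sem×1, sEM×1, sEm×1, seM×1, sem×1
SsEeMm×SsEeMm grid (8·8=64): SSEEMM=1 SSEEMm=2 SSEEmm=1 SSEeMM=2 SSEeMm=4 SSEemm=2 SSeeMM=1 SSeeMm=2 SSeemm=1 SsEEMM=2 SsEEMm=4 SsEEmm=2 SsEeMM=4 SsEeMm=8 SsEemm=4 SseeMM=2 SseeMm=4 Sseemm=2 ssEEMM=1 ssEEMm=2 ssEEmm=1 ssEeMM=2 ssEeMm=4 ssEemm=2 sseeMM=1 sseeMm=2 sseemm=1
ss E_ M_ hits 9/64; gcd=1; 9÷1/64÷1 = 9/64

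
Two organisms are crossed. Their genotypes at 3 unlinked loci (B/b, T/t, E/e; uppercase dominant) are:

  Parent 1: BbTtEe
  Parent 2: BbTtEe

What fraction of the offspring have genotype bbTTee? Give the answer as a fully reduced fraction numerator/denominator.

P(bbTTee) = 1/64

BbTtEe gametes: BTE×1, BTe×1, BtE×1, Bte×1, bTE×1, bTe×1, btE×1, bte×1
BbTtEe gametes: BTE×1, BTe×1, BtE×1, Bte×1, bTE×1, bTe×1, btE×1, bte×1
BbTtEe×BbTtEe grid (8·8=64): BBTTEE=1 BBTTEe=2 BBTTee=1 BBTtEE=2 BBTtEe=4 BBTtee=2 BBttEE=1 BBttEe=2 BBttee=1 BbTTEE=2 BbTTEe=4 BbTTee=2 BbTtEE=4 BbTtEe=8 BbTtee=4 BbttEE=2 BbttEe=4 Bbttee=2 bbTTEE=1 bbTTEe=2 bbTTee=1 bbTtEE=2 bbTtEe=4 bbTtee=2 bbttEE=1 bbttEe=2 bbttee=1
bbTTee hits 1/64; gcd=1; 1÷1/64÷1 = 1/64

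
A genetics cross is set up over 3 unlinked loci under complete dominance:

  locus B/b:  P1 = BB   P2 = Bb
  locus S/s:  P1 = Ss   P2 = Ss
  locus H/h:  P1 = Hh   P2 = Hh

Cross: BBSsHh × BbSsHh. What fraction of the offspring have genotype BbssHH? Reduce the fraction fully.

BBSsHh gametes: BSH×2, BSh×2, BsH×2, Bsh×2
BbSsHh gametes: BSH×1, BSh×1, BsH×1, Bsh×1, bSH×1, bSh×1, bsH×1, bsh×1
BBSsHh×BbSsHh grid (8·8=64): BBSSHH=2 BBSSHh=4 BBSShh=2 BBSsHH=4 BBSsHh=8 BBSshh=4 BBssHH=2 BBssHh=4 BBsshh=2 BbSSHH=2 BbSSHh=4 BbSShh=2 BbSsHH=4 BbSsHh=8 BbSshh=4 BbssHH=2 BbssHh=4 Bbsshh=2
BbssHH hits 2/64; gcd=2; 2÷2/64÷2 = 1/32

P(BbssHH) = 1/32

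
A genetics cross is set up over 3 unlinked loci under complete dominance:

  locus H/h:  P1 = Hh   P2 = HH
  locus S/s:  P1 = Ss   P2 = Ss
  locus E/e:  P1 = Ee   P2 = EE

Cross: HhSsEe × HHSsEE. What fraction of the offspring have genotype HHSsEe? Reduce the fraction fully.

HhSsEe gametes: HSE×1, HSe×1, HsE×1, Hse×1, hSE×1, hSe×1, hsE×1, hse×1
HHSsEE gametes: HSE×4, HsE×4
HhSsEe×HHSsEE grid (8·8=64): HHSSEE=4 HHSSEe=4 HHSsEE=8 HHSsEe=8 HHssEE=4 HHssEe=4 HhSSEE=4 HhSSEe=4 HhSsEE=8 HhSsEe=8 HhssEE=4 HhssEe=4
HHSsEe hits 8/64; gcd=8; 8÷8/64÷8 = 1/8

P(HHSsEe) = 1/8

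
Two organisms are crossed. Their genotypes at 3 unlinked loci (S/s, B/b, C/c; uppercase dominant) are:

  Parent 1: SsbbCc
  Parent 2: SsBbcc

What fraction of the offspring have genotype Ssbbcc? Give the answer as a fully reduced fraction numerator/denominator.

SsbbCc gametes: SbC×2, Sbc×2, sbC×2, sbc×2
SsBbcc gametes: SBc×2, Sbc×2, sBc×2, sbc×2
SsbbCc×SsBbcc grid (8·8=64): SSBbCc=4 SSBbcc=4 SSbbCc=4 SSbbcc=4 SsBbCc=8 SsBbcc=8 SsbbCc=8 Ssbbcc=8 ssBbCc=4 ssBbcc=4 ssbbCc=4 ssbbcc=4
Ssbbcc hits 8/64; gcd=8; 8÷8/64÷8 = 1/8

P(Ssbbcc) = 1/8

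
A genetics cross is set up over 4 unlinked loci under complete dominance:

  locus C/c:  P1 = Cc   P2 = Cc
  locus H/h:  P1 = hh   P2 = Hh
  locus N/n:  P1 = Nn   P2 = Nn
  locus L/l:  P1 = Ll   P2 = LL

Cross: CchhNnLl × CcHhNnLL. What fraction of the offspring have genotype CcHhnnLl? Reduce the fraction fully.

P(CcHhnnLl) = 1/32

CchhNnLl gametes: ChNL×2, ChNl×2, ChnL×2, Chnl×2, chNL×2, chNl×2, chnL×2, chnl×2
CcHhNnLL gametes: CHNL×2, CHnL×2, ChNL×2, ChnL×2, cHNL×2, cHnL×2, chNL×2, chnL×2
CchhNnLl×CcHhNnLL grid (16·16=256): CCHhNNLL=4 CCHhNNLl=4 CCHhNnLL=8 CCHhNnLl=8 CCHhnnLL=4 CCHhnnLl=4 CChhNNLL=4 CChhNNLl=4 CChhNnLL=8 CChhNnLl=8 CChhnnLL=4 CChhnnLl=4 CcHhNNLL=8 CcHhNNLl=8 CcHhNnLL=16 CcHhNnLl=16 CcHhnnLL=8 CcHhnnLl=8 CchhNNLL=8 CchhNNLl=8 CchhNnLL=16 CchhNnLl=16 CchhnnLL=8 CchhnnLl=8 ccHhNNLL=4 ccHhNNLl=4 ccHhNnLL=8 ccHhNnLl=8 ccHhnnLL=4 ccHhnnLl=4 cchhNNLL=4 cchhNNLl=4 cchhNnLL=8 cchhNnLl=8 cchhnnLL=4 cchhnnLl=4
CcHhnnLl hits 8/256; gcd=8; 8÷8/256÷8 = 1/32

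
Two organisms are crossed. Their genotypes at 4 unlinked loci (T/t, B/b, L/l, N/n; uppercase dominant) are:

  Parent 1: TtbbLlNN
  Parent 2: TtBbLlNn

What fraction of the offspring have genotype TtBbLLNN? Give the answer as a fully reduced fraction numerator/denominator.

P(TtBbLLNN) = 1/32

TtbbLlNN gametes: TbLN×4, TblN×4, tbLN×4, tblN×4
TtBbLlNn gametes: TBLN×1, TBLn×1, TBlN×1, TBln×1, TbLN×1, TbLn×1, TblN×1, Tbln×1, tBLN×1, tBLn×1, tBlN×1, tBln×1, tbLN×1, tbLn×1, tblN×1, tbln×1
TtbbLlNN×TtBbLlNn grid (16·16=256): TTBbLLNN=4 TTBbLLNn=4 TTBbLlNN=8 TTBbLlNn=8 TTBbllNN=4 TTBbllNn=4 TTbbLLNN=4 TTbbLLNn=4 TTbbLlNN=8 TTbbLlNn=8 TTbbllNN=4 TTbbllNn=4 TtBbLLNN=8 TtBbLLNn=8 TtBbLlNN=16 TtBbLlNn=16 TtBbllNN=8 TtBbllNn=8 TtbbLLNN=8 TtbbLLNn=8 TtbbLlNN=16 TtbbLlNn=16 TtbbllNN=8 TtbbllNn=8 ttBbLLNN=4 ttBbLLNn=4 ttBbLlNN=8 ttBbLlNn=8 ttBbllNN=4 ttBbllNn=4 ttbbLLNN=4 ttbbLLNn=4 ttbbLlNN=8 ttbbLlNn=8 ttbbllNN=4 ttbbllNn=4
TtBbLLNN hits 8/256; gcd=8; 8÷8/256÷8 = 1/32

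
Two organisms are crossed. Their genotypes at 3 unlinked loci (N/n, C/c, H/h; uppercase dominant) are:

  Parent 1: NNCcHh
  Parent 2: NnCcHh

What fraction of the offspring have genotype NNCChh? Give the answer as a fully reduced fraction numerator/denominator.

P(NNCChh) = 1/32

NNCcHh gametes: NCH×2, NCh×2, NcH×2, Nch×2
NnCcHh gametes: NCH×1, NCh×1, NcH×1, Nch×1, nCH×1, nCh×1, ncH×1, nch×1
NNCcHh×NnCcHh grid (8·8=64): NNCCHH=2 NNCCHh=4 NNCChh=2 NNCcHH=4 NNCcHh=8 NNCchh=4 NNccHH=2 NNccHh=4 NNcchh=2 NnCCHH=2 NnCCHh=4 NnCChh=2 NnCcHH=4 NnCcHh=8 NnCchh=4 NnccHH=2 NnccHh=4 Nncchh=2
NNCChh hits 2/64; gcd=2; 2÷2/64÷2 = 1/32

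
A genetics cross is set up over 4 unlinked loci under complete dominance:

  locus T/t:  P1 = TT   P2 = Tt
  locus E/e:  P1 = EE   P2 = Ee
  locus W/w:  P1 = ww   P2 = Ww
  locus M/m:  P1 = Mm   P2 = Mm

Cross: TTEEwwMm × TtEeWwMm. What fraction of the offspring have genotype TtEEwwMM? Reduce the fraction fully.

TTEEwwMm gametes: TEwM×8, TEwm×8
TtEeWwMm gametes: TEWM×1, TEWm×1, TEwM×1, TEwm×1, TeWM×1, TeWm×1, TewM×1, Tewm×1, tEWM×1, tEWm×1, tEwM×1, tEwm×1, teWM×1, teWm×1, tewM×1, tewm×1
TTEEwwMm×TtEeWwMm grid (16·16=256): TTEEWwMM=8 TTEEWwMm=16 TTEEWwmm=8 TTEEwwMM=8 TTEEwwMm=16 TTEEwwmm=8 TTEeWwMM=8 TTEeWwMm=16 TTEeWwmm=8 TTEewwMM=8 TTEewwMm=16 TTEewwmm=8 TtEEWwMM=8 TtEEWwMm=16 TtEEWwmm=8 TtEEwwMM=8 TtEEwwMm=16 TtEEwwmm=8 TtEeWwMM=8 TtEeWwMm=16 TtEeWwmm=8 TtEewwMM=8 TtEewwMm=16 TtEewwmm=8
TtEEwwMM hits 8/256; gcd=8; 8÷8/256÷8 = 1/32

P(TtEEwwMM) = 1/32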